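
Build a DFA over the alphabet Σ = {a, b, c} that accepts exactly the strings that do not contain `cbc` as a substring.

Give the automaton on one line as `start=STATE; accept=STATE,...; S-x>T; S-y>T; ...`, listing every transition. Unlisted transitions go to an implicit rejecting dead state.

Track partial matches of the forbidden pattern `cbc`. State s3 is a dead state reached once `cbc` has occurred; every other state accepts. s0 means no part of `cbc` is currently matched.
With 4 states:
        a   b   c  
>* s0   s0  s0  s1 
 * s1   s0  s2  s1 
 * s2   s0  s0  s3 
   s3   s3  s3  s3 
(> = start, * = accepting)

start=s0; accept=s0,s1,s2; s0-a>s0; s0-b>s0; s0-c>s1; s1-a>s0; s1-b>s2; s1-c>s1; s2-a>s0; s2-b>s0; s2-c>s3; s3-a>s3; s3-b>s3; s3-c>s3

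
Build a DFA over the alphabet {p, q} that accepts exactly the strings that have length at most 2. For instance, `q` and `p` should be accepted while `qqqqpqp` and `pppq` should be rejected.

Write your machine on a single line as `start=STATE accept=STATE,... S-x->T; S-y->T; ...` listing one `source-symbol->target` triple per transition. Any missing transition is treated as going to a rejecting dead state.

We only need to distinguish lengths 0, 1, …, 2, and '>2'. Chain s0 → s1 → s2 → s3 on every symbol, with s3 looping. Accepting states: {s0, s1, s2}.
        p   q  
>* s0   s1  s1 
 * s1   s2  s2 
 * s2   s3  s3 
   s3   s3  s3 
(> = start, * = accepting)

start=s0; accept=s0,s1,s2; s0-p->s1; s0-q->s1; s1-p->s2; s1-q->s2; s2-p->s3; s2-q->s3; s3-p->s3; s3-q->s3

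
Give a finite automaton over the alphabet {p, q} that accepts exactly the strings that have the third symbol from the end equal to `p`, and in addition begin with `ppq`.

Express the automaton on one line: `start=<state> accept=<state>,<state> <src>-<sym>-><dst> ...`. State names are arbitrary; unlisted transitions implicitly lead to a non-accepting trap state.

start=A accept=E,F,G,L A-p->B A-q->C B-p->D B-q->C C-p->C C-q->C D-p->C D-q->E E-p->F E-q->G F-p->H F-q->I G-p->J G-q->K H-p->L H-q->E I-p->F I-q->G J-p->H J-q->I K-p->J K-q->K L-p->L L-q->E

Handle the two conditions separately and then intersect. One (15 states) tracks the last 3 symbols read; the other (5 states) tracks whether the input so far still matches the prefix `ppq`. Each combined state is a pair, one component from each; accept when both components accept. Equivalent product states are then merged.
With 12 states:
       p  q 
>  A   B  C 
   B   D  C 
   C   C  C 
   D   C  E 
 * E   F  G 
 * F   H  I 
 * G   J  K 
   H   L  E 
   I   F  G 
   J   H  I 
   K   J  K 
 * L   L  E 
(> = start, * = accepting)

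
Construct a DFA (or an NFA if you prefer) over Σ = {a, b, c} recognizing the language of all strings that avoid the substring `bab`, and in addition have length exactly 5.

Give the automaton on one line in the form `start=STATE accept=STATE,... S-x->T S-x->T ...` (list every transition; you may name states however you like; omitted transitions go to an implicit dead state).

Handle the two conditions separately and then intersect. One (4 states) tracks partial matches of the forbidden pattern `bab`; the other (7 states) tracks the input length, saturating at 6. Each combined state is a pair, one component from each; accept when both components accept. Minimizing collapses redundant product states.
          a    b    c  
>  S0     S1   S2   S1 
   S1     S3   S4   S3 
   S2     S5   S4   S3 
   S3     S6   S7   S6 
   S4     S8   S7   S6 
   S5     S6   S9   S6 
   S6    S10  S10  S10 
   S7    S11  S10  S10 
   S8    S10   S9  S10 
   S9     S9   S9   S9 
   S10   S12  S12  S12 
   S11   S12   S9  S12 
 * S12    S9   S9   S9 
(> = start, * = accepting)

start=S0 accept=S12 S0-a->S1 S0-b->S2 S0-c->S1 S1-a->S3 S1-b->S4 S1-c->S3 S2-a->S5 S2-b->S4 S2-c->S3 S3-a->S6 S3-b->S7 S3-c->S6 S4-a->S8 S4-b->S7 S4-c->S6 S5-a->S6 S5-b->S9 S5-c->S6 S6-a->S10 S6-b->S10 S6-c->S10 S7-a->S11 S7-b->S10 S7-c->S10 S8-a->S10 S8-b->S9 S8-c->S10 S9-a->S9 S9-b->S9 S9-c->S9 S10-a->S12 S10-b->S12 S10-c->S12 S11-a->S12 S11-b->S9 S11-c->S12 S12-a->S9 S12-b->S9 S12-c->S9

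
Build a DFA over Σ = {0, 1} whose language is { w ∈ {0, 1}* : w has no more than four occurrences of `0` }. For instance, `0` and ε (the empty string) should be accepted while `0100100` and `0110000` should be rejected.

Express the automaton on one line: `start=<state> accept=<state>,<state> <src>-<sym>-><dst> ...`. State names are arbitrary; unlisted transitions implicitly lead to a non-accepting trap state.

Count `0`s, saturating at 5: states A through E mean 0 through 4 `0`s seen; F means more than 4. Each `0` increments (capped at F); other symbols loop. Accept from {A, B, C, D, E}.
With 6 states:
       0  1 
>* A   B  A 
 * B   C  B 
 * C   D  C 
 * D   E  D 
 * E   F  E 
   F   F  F 
(> = start, * = accepting)

start=A accept=A,B,C,D,E A-0->B A-1->A B-0->C B-1->B C-0->D C-1->C D-0->E D-1->D E-0->F E-1->E F-0->F F-1->F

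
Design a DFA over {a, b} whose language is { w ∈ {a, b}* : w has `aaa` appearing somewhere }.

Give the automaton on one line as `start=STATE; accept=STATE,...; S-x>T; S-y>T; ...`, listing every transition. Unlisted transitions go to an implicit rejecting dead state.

start=S0; accept=S3; S0-a>S1; S0-b>S0; S1-a>S2; S1-b>S0; S2-a>S3; S2-b>S0; S3-a>S3; S3-b>S3

Track how much of `aaa` has been matched so far: state S0 is no progress, S3 is the absorbing accept state reached once `aaa` has occurred. Intermediate states record partial matches; on a mismatch, fall back to the longest reusable overlap.
4 states suffice.
        a   b  
>  S0   S1  S0 
   S1   S2  S0 
   S2   S3  S0 
 * S3   S3  S3 
(> = start, * = accepting)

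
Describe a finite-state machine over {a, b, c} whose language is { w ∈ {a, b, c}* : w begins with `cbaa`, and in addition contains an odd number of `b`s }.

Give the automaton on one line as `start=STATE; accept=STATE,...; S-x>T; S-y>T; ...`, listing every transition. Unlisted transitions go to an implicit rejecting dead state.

Handle the two conditions separately and then intersect. The first has 6 states tracking whether the input so far still matches the prefix `cbaa`; the second has 2 states tracking the count of `b`s modulo 2. A product state is a pair (one from each), accepting exactly when both do.
        a   b   c  
>  q0   q1  q2  q3 
   q1   q1  q2  q1 
   q2   q2  q1  q2 
   q3   q1  q4  q1 
   q4   q5  q1  q2 
   q5   q6  q1  q2 
 * q6   q6  q7  q6 
   q7   q7  q6  q7 
(> = start, * = accepting)

start=q0; accept=q6; q0-a>q1; q0-b>q2; q0-c>q3; q1-a>q1; q1-b>q2; q1-c>q1; q2-a>q2; q2-b>q1; q2-c>q2; q3-a>q1; q3-b>q4; q3-c>q1; q4-a>q5; q4-b>q1; q4-c>q2; q5-a>q6; q5-b>q1; q5-c>q2; q6-a>q6; q6-b>q7; q6-c>q6; q7-a>q7; q7-b>q6; q7-c>q7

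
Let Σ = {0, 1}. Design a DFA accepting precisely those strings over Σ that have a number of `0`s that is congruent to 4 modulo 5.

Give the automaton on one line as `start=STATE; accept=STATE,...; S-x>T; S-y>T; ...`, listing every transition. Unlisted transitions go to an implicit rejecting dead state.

Keep the running count of `0`s modulo 5: each `0` advances along the cycle q0 → q1 → q2 → q3 → q4 → q0 while other symbols loop. Accept at q4.
With 5 states:
        0   1  
>  q0   q1  q0 
   q1   q2  q1 
   q2   q3  q2 
   q3   q4  q3 
 * q4   q0  q4 
(> = start, * = accepting)

start=q0; accept=q4; q0-0>q1; q0-1>q0; q1-0>q2; q1-1>q1; q2-0>q3; q2-1>q2; q3-0>q4; q3-1>q3; q4-0>q0; q4-1>q4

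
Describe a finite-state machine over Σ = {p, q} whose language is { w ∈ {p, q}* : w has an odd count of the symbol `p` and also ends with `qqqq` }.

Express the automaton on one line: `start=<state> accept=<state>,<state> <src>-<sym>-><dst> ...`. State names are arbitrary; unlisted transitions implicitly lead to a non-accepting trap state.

start=A accept=F A-p->B A-q->A B-p->A B-q->C C-p->A C-q->D D-p->A D-q->E E-p->A E-q->F F-p->A F-q->F

Run two small machines in parallel and take their product. One (2 states) tracks the count of `p`s modulo 2; the other (5 states) tracks how much of the suffix `qqqq` has currently been matched. Each combined state is a pair, one component from each; accept when both components accept. After merging equivalent states the machine shrinks.
A 6-state machine:
       p  q 
>  A   B  A 
   B   A  C 
   C   A  D 
   D   A  E 
   E   A  F 
 * F   A  F 
(> = start, * = accepting)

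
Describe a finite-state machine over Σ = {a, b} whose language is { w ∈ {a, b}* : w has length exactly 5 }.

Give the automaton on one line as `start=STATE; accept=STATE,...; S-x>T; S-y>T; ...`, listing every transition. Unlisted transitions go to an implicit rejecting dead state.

Count input length up to 6: every symbol moves from s0 toward s6, which means 'more than 5' and absorbs. Accept from {s5}.
A 7-state machine:
        a   b  
>  s0   s1  s1 
   s1   s2  s2 
   s2   s3  s3 
   s3   s4  s4 
   s4   s5  s5 
 * s5   s6  s6 
   s6   s6  s6 
(> = start, * = accepting)

start=s0; accept=s5; s0-a>s1; s0-b>s1; s1-a>s2; s1-b>s2; s2-a>s3; s2-b>s3; s3-a>s4; s3-b>s4; s4-a>s5; s4-b>s5; s5-a>s6; s5-b>s6; s6-a>s6; s6-b>s6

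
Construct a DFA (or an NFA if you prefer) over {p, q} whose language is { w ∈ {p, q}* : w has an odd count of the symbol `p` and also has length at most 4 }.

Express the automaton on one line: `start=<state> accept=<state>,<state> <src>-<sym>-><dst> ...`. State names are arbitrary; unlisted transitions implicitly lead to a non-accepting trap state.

Handle the two conditions separately and then intersect. The first has 2 states tracking the count of `p`s modulo 2; the second has 6 states tracking the input length, saturating at 5. A product state is a pair (one from each), accepting exactly when both do. After merging equivalent states the machine shrinks.
A 9-state machine:
        p   q  
>  s0   s1  s2 
 * s1   s3  s4 
   s2   s4  s3 
   s3   s5  s6 
 * s4   s6  s5 
 * s5   s7  s8 
   s6   s8  s7 
   s7   s7  s7 
 * s8   s7  s7 
(> = start, * = accepting)

start=s0 accept=s1,s4,s5,s8 s0-p->s1 s0-q->s2 s1-p->s3 s1-q->s4 s2-p->s4 s2-q->s3 s3-p->s5 s3-q->s6 s4-p->s6 s4-q->s5 s5-p->s7 s5-q->s8 s6-p->s8 s6-q->s7 s7-p->s7 s7-q->s7 s8-p->s7 s8-q->s7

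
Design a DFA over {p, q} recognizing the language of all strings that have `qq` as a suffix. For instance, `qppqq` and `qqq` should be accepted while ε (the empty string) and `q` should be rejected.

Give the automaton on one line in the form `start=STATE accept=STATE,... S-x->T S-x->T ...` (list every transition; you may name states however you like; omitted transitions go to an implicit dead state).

start=s0 accept=s2 s0-p->s0 s0-q->s1 s1-p->s0 s1-q->s2 s2-p->s0 s2-q->s2

Let each state record the length of the longest suffix of the input read so far that is also a prefix of `qq`. s1 means the last symbol is `q`; s2 means the last 2 symbols are `qq`. Accept only at s2, where the string currently ends in `qq`.
A 3-state machine:
        p   q  
>  s0   s0  s1 
   s1   s0  s2 
 * s2   s0  s2 
(> = start, * = accepting)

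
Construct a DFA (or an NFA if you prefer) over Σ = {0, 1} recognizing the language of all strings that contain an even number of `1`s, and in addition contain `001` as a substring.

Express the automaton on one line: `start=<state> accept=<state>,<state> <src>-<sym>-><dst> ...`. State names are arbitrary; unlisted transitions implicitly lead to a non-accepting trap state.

Build one automaton per condition and run them in lockstep. The first has 2 states tracking the count of `1`s modulo 2; the second has 4 states tracking whether and how much of `001` has been seen. A product state is a pair (one from each), accepting exactly when both do.
8 states suffice.
        0   1  
>  q0   q1  q2 
   q1   q3  q2 
   q2   q4  q0 
   q3   q3  q5 
   q4   q6  q0 
   q5   q5  q7 
   q6   q6  q7 
 * q7   q7  q5 
(> = start, * = accepting)

start=q0 accept=q7 q0-0->q1 q0-1->q2 q1-0->q3 q1-1->q2 q2-0->q4 q2-1->q0 q3-0->q3 q3-1->q5 q4-0->q6 q4-1->q0 q5-0->q5 q5-1->q7 q6-0->q6 q6-1->q7 q7-0->q7 q7-1->q5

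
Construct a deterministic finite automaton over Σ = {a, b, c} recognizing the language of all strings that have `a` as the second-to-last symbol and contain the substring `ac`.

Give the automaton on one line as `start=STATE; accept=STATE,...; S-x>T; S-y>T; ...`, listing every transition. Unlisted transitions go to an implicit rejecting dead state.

start=q0; accept=q6,q16,q17; q0-a>q1; q0-b>q2; q0-c>q3; q1-a>q4; q1-b>q5; q1-c>q6; q2-a>q7; q2-b>q8; q2-c>q9; q3-a>q10; q3-b>q11; q3-c>q12; q4-a>q4; q4-b>q5; q4-c>q6; q5-a>q7; q5-b>q8; q5-c>q9; q6-a>q13; q6-b>q14; q6-c>q15; q7-a>q4; q7-b>q5; q7-c>q6; q8-a>q7; q8-b>q8; q8-c>q9; q9-a>q10; q9-b>q11; q9-c>q12; q10-a>q4; q10-b>q5; q10-c>q6; q11-a>q7; q11-b>q8; q11-c>q9; q12-a>q10; q12-b>q11; q12-c>q12; q13-a>q16; q13-b>q17; q13-c>q6; q14-a>q18; q14-b>q19; q14-c>q20; q15-a>q13; q15-b>q14; q15-c>q15; q16-a>q16; q16-b>q17; q16-c>q6; q17-a>q18; q17-b>q19; q17-c>q20; q18-a>q16; q18-b>q17; q18-c>q6; q19-a>q18; q19-b>q19; q19-c>q20; q20-a>q13; q20-b>q14; q20-c>q15

Build one automaton per condition and run them in lockstep. The first has 13 states tracking the last 2 symbols read; the second has 3 states tracking whether and how much of `ac` has been seen. A product state is a pair (one from each), accepting exactly when both do.
A 21-state machine:
          a    b    c  
>  q0     q1   q2   q3 
   q1     q4   q5   q6 
   q2     q7   q8   q9 
   q3    q10  q11  q12 
   q4     q4   q5   q6 
   q5     q7   q8   q9 
 * q6    q13  q14  q15 
   q7     q4   q5   q6 
   q8     q7   q8   q9 
   q9    q10  q11  q12 
   q10    q4   q5   q6 
   q11    q7   q8   q9 
   q12   q10  q11  q12 
   q13   q16  q17   q6 
   q14   q18  q19  q20 
   q15   q13  q14  q15 
 * q16   q16  q17   q6 
 * q17   q18  q19  q20 
   q18   q16  q17   q6 
   q19   q18  q19  q20 
   q20   q13  q14  q15 
(> = start, * = accepting)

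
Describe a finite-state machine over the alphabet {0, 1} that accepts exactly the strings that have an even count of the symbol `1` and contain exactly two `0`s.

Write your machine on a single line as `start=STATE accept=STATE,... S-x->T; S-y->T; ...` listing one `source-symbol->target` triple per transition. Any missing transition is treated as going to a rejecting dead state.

start=q0; accept=q3; q0-0->q1; q0-1->q2; q1-0->q3; q1-1->q4; q2-0->q4; q2-1->q0; q3-0->q5; q3-1->q6; q4-0->q6; q4-1->q1; q5-0->q5; q5-1->q5; q6-0->q5; q6-1->q3

Handle the two conditions separately and then intersect. The first has 2 states tracking the count of `1`s modulo 2; the second has 4 states tracking the count of `0`s, saturating at 3. A product state is a pair (one from each), accepting exactly when both do. Equivalent product states are then merged.
7 states suffice.
        0   1  
>  q0   q1  q2 
   q1   q3  q4 
   q2   q4  q0 
 * q3   q5  q6 
   q4   q6  q1 
   q5   q5  q5 
   q6   q5  q3 
(> = start, * = accepting)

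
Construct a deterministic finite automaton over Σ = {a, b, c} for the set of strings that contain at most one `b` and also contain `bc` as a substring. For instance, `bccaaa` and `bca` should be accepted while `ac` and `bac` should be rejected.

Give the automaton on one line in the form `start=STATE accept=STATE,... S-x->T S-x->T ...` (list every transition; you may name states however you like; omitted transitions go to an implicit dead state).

Build one automaton per condition and run them in lockstep. The first has 3 states tracking the count of `b`s, saturating at 2; the second has 3 states tracking whether and how much of `bc` has been seen. A product state is a pair (one from each), accepting exactly when both do.
7 states suffice.
        a   b   c  
>  q0   q0  q1  q0 
   q1   q2  q3  q4 
   q2   q2  q3  q2 
   q3   q5  q3  q6 
 * q4   q4  q6  q4 
   q5   q5  q3  q5 
   q6   q6  q6  q6 
(> = start, * = accepting)

start=q0 accept=q4 q0-a->q0 q0-b->q1 q0-c->q0 q1-a->q2 q1-b->q3 q1-c->q4 q2-a->q2 q2-b->q3 q2-c->q2 q3-a->q5 q3-b->q3 q3-c->q6 q4-a->q4 q4-b->q6 q4-c->q4 q5-a->q5 q5-b->q3 q5-c->q5 q6-a->q6 q6-b->q6 q6-c->q6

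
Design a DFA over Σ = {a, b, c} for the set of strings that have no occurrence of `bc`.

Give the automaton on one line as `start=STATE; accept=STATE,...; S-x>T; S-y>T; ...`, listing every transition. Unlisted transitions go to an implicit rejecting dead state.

start=s0; accept=s0,s1; s0-a>s0; s0-b>s1; s0-c>s0; s1-a>s0; s1-b>s1; s1-c>s2; s2-a>s2; s2-b>s2; s2-c>s2

This is the complement of 'contains `bc`'. Use the same substring-matching states — s0 through s2 holding how much of `bc` has just been matched — but flip the accepting set: everything except the trap s2 accepts.
3 states suffice.
        a   b   c  
>* s0   s0  s1  s0 
 * s1   s0  s1  s2 
   s2   s2  s2  s2 
(> = start, * = accepting)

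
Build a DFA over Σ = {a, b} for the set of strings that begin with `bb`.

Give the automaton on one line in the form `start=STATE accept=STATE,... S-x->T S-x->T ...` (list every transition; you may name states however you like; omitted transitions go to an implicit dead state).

Check the first 2 symbols one by one: q0 through q1 record how many have matched `bb` so far; any wrong symbol goes to the dead state q3. After all 2 match we enter the accepting sink q2.
With 4 states:
        a   b  
>  q0   q3  q1 
   q1   q3  q2 
 * q2   q2  q2 
   q3   q3  q3 
(> = start, * = accepting)

start=q0 accept=q2 q0-a->q3 q0-b->q1 q1-a->q3 q1-b->q2 q2-a->q2 q2-b->q2 q3-a->q3 q3-b->q3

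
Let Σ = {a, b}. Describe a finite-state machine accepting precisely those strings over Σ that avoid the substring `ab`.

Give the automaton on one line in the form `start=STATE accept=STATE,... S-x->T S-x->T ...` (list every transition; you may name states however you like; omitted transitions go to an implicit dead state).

start=q0 accept=q0,q1 q0-a->q1 q0-b->q0 q1-a->q1 q1-b->q2 q2-a->q2 q2-b->q2

This is the complement of 'contains `ab`'. Use the same substring-matching states — q0 through q2 holding how much of `ab` has just been matched — but flip the accepting set: everything except the trap q2 accepts.
A 3-state machine:
        a   b  
>* q0   q1  q0 
 * q1   q1  q2 
   q2   q2  q2 
(> = start, * = accepting)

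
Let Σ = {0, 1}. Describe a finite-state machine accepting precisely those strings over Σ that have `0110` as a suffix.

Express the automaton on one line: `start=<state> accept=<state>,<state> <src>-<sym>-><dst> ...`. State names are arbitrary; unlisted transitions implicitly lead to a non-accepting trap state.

start=q0 accept=q4 q0-0->q1 q0-1->q0 q1-0->q1 q1-1->q2 q2-0->q1 q2-1->q3 q3-0->q4 q3-1->q0 q4-0->q1 q4-1->q2

Let each state record the length of the longest suffix of the input read so far that is also a prefix of `0110`. q1 means the last symbol is `0`; q2 means the last 2 symbols are `01`; q3 means the last 3 symbols are `011`; q4 means the last 4 symbols are `0110`. Accept only at q4, where the string currently ends in `0110`.
A 5-state machine:
        0   1  
>  q0   q1  q0 
   q1   q1  q2 
   q2   q1  q3 
   q3   q4  q0 
 * q4   q1  q2 
(> = start, * = accepting)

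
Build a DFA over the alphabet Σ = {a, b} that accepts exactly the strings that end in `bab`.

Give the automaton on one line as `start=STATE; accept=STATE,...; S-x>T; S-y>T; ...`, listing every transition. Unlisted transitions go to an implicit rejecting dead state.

Remember how much of `bab` the current input suffix matches. State s0 means no match yet; s1 means the last symbol is `b`; s2 means the last 2 symbols are `ba`; s3 means the last 3 symbols are `bab`. Only s3 accepts. On a mismatch, fall back to the longest proper suffix that is still a prefix of `bab`.
With 4 states:
        a   b  
>  s0   s0  s1 
   s1   s2  s1 
   s2   s0  s3 
 * s3   s2  s1 
(> = start, * = accepting)

start=s0; accept=s3; s0-a>s0; s0-b>s1; s1-a>s2; s1-b>s1; s2-a>s0; s2-b>s3; s3-a>s2; s3-b>s1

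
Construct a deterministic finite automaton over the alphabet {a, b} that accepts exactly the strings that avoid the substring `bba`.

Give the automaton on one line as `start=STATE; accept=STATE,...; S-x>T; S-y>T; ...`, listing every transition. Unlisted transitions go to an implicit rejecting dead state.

start=S0; accept=S0,S1,S2; S0-a>S0; S0-b>S1; S1-a>S0; S1-b>S2; S2-a>S3; S2-b>S2; S3-a>S3; S3-b>S3

This is the complement of 'contains `bba`'. Use the same substring-matching states — S0 through S3 holding how much of `bba` has just been matched — but flip the accepting set: everything except the trap S3 accepts.
With 4 states:
        a   b  
>* S0   S0  S1 
 * S1   S0  S2 
 * S2   S3  S2 
   S3   S3  S3 
(> = start, * = accepting)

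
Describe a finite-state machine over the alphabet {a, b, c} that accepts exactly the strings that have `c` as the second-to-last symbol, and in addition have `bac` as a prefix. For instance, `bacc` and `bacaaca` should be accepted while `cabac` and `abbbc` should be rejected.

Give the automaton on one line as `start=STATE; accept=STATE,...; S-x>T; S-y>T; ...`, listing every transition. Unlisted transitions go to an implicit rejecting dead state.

Handle the two conditions separately and then intersect. One (13 states) tracks the last 2 symbols read; the other (5 states) tracks whether the input so far still matches the prefix `bac`. Each combined state is a pair, one component from each; accept when both components accept. Minimizing collapses redundant product states.
        a   b   c  
>  s0   s1  s2  s1 
   s1   s1  s1  s1 
   s2   s3  s1  s1 
   s3   s1  s1  s4 
   s4   s5  s5  s6 
 * s5   s7  s7  s4 
 * s6   s5  s5  s6 
   s7   s7  s7  s4 
(> = start, * = accepting)

start=s0; accept=s5,s6; s0-a>s1; s0-b>s2; s0-c>s1; s1-a>s1; s1-b>s1; s1-c>s1; s2-a>s3; s2-b>s1; s2-c>s1; s3-a>s1; s3-b>s1; s3-c>s4; s4-a>s5; s4-b>s5; s4-c>s6; s5-a>s7; s5-b>s7; s5-c>s4; s6-a>s5; s6-b>s5; s6-c>s6; s7-a>s7; s7-b>s7; s7-c>s4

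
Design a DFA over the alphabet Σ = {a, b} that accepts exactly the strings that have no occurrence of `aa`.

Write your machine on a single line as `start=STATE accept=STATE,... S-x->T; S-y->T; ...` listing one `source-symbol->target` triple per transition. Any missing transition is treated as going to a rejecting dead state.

start=s0; accept=s0,s1; s0-a->s1; s0-b->s0; s1-a->s2; s1-b->s0; s2-a->s2; s2-b->s2

Track partial matches of the forbidden pattern `aa`. State s2 is a dead state reached once `aa` has occurred; every other state accepts. s0 means no part of `aa` is currently matched.
        a   b  
>* s0   s1  s0 
 * s1   s2  s0 
   s2   s2  s2 
(> = start, * = accepting)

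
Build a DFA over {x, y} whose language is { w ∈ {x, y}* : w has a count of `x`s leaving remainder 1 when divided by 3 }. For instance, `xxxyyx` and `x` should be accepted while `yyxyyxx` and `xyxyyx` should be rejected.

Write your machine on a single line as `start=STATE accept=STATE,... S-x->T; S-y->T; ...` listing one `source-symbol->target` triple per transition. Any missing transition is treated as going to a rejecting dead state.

start=A; accept=B; A-x->B; A-y->A; B-x->C; B-y->B; C-x->A; C-y->C

The only thing that matters is how many `x`s have appeared, reduced mod 3. Use one state per residue: A for 0, …, C for 2. Reading `x` moves to the next residue; anything else stays put. B is accepting.
A 3-state machine:
       x  y 
>  A   B  A 
 * B   C  B 
   C   A  C 
(> = start, * = accepting)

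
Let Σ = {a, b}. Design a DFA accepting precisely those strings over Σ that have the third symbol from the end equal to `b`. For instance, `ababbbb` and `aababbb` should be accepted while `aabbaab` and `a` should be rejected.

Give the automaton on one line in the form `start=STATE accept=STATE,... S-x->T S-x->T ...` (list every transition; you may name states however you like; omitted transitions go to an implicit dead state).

start=s0 accept=s11,s12,s13,s14 s0-a->s1 s0-b->s2 s1-a->s3 s1-b->s4 s2-a->s5 s2-b->s6 s3-a->s7 s3-b->s8 s4-a->s9 s4-b->s10 s5-a->s11 s5-b->s12 s6-a->s13 s6-b->s14 s7-a->s7 s7-b->s8 s8-a->s9 s8-b->s10 s9-a->s11 s9-b->s12 s10-a->s13 s10-b->s14 s11-a->s7 s11-b->s8 s12-a->s9 s12-b->s10 s13-a->s11 s13-b->s12 s14-a->s13 s14-b->s14

Because acceptance depends on a position counted from the end, the machine has to buffer the most recent 3 symbols. Make each state the string of the last up-to-3 symbols read; on input `x` shift the window left and append `x`. Accept when the buffered window has length 3 and begins with `b`.
With 15 states:
          a    b  
>  s0     s1   s2 
   s1     s3   s4 
   s2     s5   s6 
   s3     s7   s8 
   s4     s9  s10 
   s5    s11  s12 
   s6    s13  s14 
   s7     s7   s8 
   s8     s9  s10 
   s9    s11  s12 
   s10   s13  s14 
 * s11    s7   s8 
 * s12    s9  s10 
 * s13   s11  s12 
 * s14   s13  s14 
(> = start, * = accepting)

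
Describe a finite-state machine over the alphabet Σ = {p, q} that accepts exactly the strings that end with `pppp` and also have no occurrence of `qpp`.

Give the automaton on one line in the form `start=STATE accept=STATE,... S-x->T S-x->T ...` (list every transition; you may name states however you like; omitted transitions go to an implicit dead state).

Handle the two conditions separately and then intersect. One (5 states) tracks how much of the suffix `pppp` has currently been matched; the other (4 states) tracks partial matches of the forbidden pattern `qpp`. Each combined state is a pair, one component from each; accept when both components accept. Minimizing collapses redundant product states.
A 6-state machine:
        p   q  
>  s0   s1  s2 
   s1   s3  s2 
   s2   s2  s2 
   s3   s4  s2 
   s4   s5  s2 
 * s5   s5  s2 
(> = start, * = accepting)

start=s0 accept=s5 s0-p->s1 s0-q->s2 s1-p->s3 s1-q->s2 s2-p->s2 s2-q->s2 s3-p->s4 s3-q->s2 s4-p->s5 s4-q->s2 s5-p->s5 s5-q->s2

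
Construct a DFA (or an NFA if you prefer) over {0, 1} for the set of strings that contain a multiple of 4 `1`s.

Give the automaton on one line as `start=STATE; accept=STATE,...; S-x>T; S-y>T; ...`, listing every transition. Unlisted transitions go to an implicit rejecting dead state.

start=S0; accept=S0; S0-0>S0; S0-1>S1; S1-0>S1; S1-1>S2; S2-0>S2; S2-1>S3; S3-0>S3; S3-1>S0

The only thing that matters is how many `1`s have appeared, reduced mod 4. Use one state per residue: S0 for 0, …, S3 for 3. Reading `1` moves to the next residue; anything else stays put. S0 is accepting.
With 4 states:
        0   1  
>* S0   S0  S1 
   S1   S1  S2 
   S2   S2  S3 
   S3   S3  S0 
(> = start, * = accepting)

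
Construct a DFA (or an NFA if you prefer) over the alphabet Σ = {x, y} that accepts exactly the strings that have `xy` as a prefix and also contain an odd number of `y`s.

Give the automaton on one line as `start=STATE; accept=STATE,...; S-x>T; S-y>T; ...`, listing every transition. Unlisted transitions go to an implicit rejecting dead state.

start=q0; accept=q4; q0-x>q1; q0-y>q2; q1-x>q3; q1-y>q4; q2-x>q2; q2-y>q3; q3-x>q3; q3-y>q2; q4-x>q4; q4-y>q5; q5-x>q5; q5-y>q4

Build one automaton per condition and run them in lockstep. One (4 states) tracks whether the input so far still matches the prefix `xy`; the other (2 states) tracks the count of `y`s modulo 2. Each combined state is a pair, one component from each; accept when both components accept.
6 states suffice.
        x   y  
>  q0   q1  q2 
   q1   q3  q4 
   q2   q2  q3 
   q3   q3  q2 
 * q4   q4  q5 
   q5   q5  q4 
(> = start, * = accepting)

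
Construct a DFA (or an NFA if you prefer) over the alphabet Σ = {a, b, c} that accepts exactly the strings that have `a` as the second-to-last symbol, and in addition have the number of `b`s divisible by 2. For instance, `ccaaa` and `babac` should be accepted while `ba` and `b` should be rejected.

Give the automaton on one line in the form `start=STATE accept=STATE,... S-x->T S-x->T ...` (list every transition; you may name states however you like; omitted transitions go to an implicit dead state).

start=q0 accept=q4,q6,q14 q0-a->q1 q0-b->q2 q0-c->q3 q1-a->q4 q1-b->q5 q1-c->q6 q2-a->q7 q2-b->q8 q2-c->q9 q3-a->q10 q3-b->q11 q3-c->q12 q4-a->q4 q4-b->q5 q4-c->q6 q5-a->q7 q5-b->q8 q5-c->q9 q6-a->q10 q6-b->q11 q6-c->q12 q7-a->q13 q7-b->q14 q7-c->q15 q8-a->q16 q8-b->q17 q8-c->q18 q9-a->q19 q9-b->q20 q9-c->q21 q10-a->q4 q10-b->q5 q10-c->q6 q11-a->q7 q11-b->q8 q11-c->q9 q12-a->q10 q12-b->q11 q12-c->q12 q13-a->q13 q13-b->q14 q13-c->q15 q14-a->q16 q14-b->q17 q14-c->q18 q15-a->q19 q15-b->q20 q15-c->q21 q16-a->q4 q16-b->q5 q16-c->q6 q17-a->q7 q17-b->q8 q17-c->q9 q18-a->q10 q18-b->q11 q18-c->q12 q19-a->q13 q19-b->q14 q19-c->q15 q20-a->q16 q20-b->q17 q20-c->q18 q21-a->q19 q21-b->q20 q21-c->q21

Run two small machines in parallel and take their product. One (13 states) tracks the last 2 symbols read; the other (2 states) tracks the count of `b`s modulo 2. Each combined state is a pair, one component from each; accept when both components accept.
22 states suffice.
          a    b    c  
>  q0     q1   q2   q3 
   q1     q4   q5   q6 
   q2     q7   q8   q9 
   q3    q10  q11  q12 
 * q4     q4   q5   q6 
   q5     q7   q8   q9 
 * q6    q10  q11  q12 
   q7    q13  q14  q15 
   q8    q16  q17  q18 
   q9    q19  q20  q21 
   q10    q4   q5   q6 
   q11    q7   q8   q9 
   q12   q10  q11  q12 
   q13   q13  q14  q15 
 * q14   q16  q17  q18 
   q15   q19  q20  q21 
   q16    q4   q5   q6 
   q17    q7   q8   q9 
   q18   q10  q11  q12 
   q19   q13  q14  q15 
   q20   q16  q17  q18 
   q21   q19  q20  q21 
(> = start, * = accepting)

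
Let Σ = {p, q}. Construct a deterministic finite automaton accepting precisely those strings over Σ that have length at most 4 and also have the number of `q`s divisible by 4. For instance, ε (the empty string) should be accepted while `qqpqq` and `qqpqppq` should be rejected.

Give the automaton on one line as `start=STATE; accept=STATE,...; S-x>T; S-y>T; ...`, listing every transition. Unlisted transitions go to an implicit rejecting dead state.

start=s0; accept=s0,s1,s3,s6,s10; s0-p>s1; s0-q>s2; s1-p>s3; s1-q>s4; s2-p>s4; s2-q>s5; s3-p>s6; s3-q>s7; s4-p>s7; s4-q>s8; s5-p>s8; s5-q>s9; s6-p>s10; s6-q>s11; s7-p>s11; s7-q>s12; s8-p>s12; s8-q>s13; s9-p>s13; s9-q>s10; s10-p>s14; s10-q>s15; s11-p>s15; s11-q>s16; s12-p>s16; s12-q>s17; s13-p>s17; s13-q>s14; s14-p>s14; s14-q>s15; s15-p>s15; s15-q>s16; s16-p>s16; s16-q>s17; s17-p>s17; s17-q>s14

Run two small machines in parallel and take their product. The first has 6 states tracking the input length, saturating at 5; the second has 4 states tracking the count of `q`s modulo 4. A product state is a pair (one from each), accepting exactly when both do.
An 18-state machine:
          p    q  
>* s0     s1   s2 
 * s1     s3   s4 
   s2     s4   s5 
 * s3     s6   s7 
   s4     s7   s8 
   s5     s8   s9 
 * s6    s10  s11 
   s7    s11  s12 
   s8    s12  s13 
   s9    s13  s10 
 * s10   s14  s15 
   s11   s15  s16 
   s12   s16  s17 
   s13   s17  s14 
   s14   s14  s15 
   s15   s15  s16 
   s16   s16  s17 
   s17   s17  s14 
(> = start, * = accepting)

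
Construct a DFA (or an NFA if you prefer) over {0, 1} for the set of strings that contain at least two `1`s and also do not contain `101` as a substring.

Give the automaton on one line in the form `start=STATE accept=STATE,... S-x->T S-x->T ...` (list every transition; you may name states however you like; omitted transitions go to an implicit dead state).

start=q0 accept=q3,q6,q7 q0-0->q0 q0-1->q1 q1-0->q2 q1-1->q3 q2-0->q4 q2-1->q5 q3-0->q6 q3-1->q3 q4-0->q4 q4-1->q3 q5-0->q5 q5-1->q5 q6-0->q7 q6-1->q5 q7-0->q7 q7-1->q3

Build one automaton per condition and run them in lockstep. The first has 4 states tracking the count of `1`s, saturating at 3; the second has 4 states tracking partial matches of the forbidden pattern `101`. A product state is a pair (one from each), accepting exactly when both do. After merging equivalent states the machine shrinks.
With 8 states:
        0   1  
>  q0   q0  q1 
   q1   q2  q3 
   q2   q4  q5 
 * q3   q6  q3 
   q4   q4  q3 
   q5   q5  q5 
 * q6   q7  q5 
 * q7   q7  q3 
(> = start, * = accepting)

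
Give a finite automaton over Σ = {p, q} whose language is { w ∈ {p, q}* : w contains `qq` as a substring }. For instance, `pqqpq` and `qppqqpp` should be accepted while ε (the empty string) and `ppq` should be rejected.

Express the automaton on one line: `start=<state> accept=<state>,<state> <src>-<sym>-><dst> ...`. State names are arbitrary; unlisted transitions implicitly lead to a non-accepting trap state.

States A..B record the length of the longest prefix of `qq` that matches the current input suffix. Reaching C means `qq` has been seen, and we stay there forever. Accept from C.
       p  q 
>  A   A  B 
   B   A  C 
 * C   C  C 
(> = start, * = accepting)

start=A accept=C A-p->A A-q->B B-p->A B-q->C C-p->C C-q->C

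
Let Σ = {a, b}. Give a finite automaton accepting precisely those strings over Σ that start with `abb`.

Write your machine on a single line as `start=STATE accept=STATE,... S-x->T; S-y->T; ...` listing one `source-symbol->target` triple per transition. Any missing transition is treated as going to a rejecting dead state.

Check the first 3 symbols one by one: q0 through q2 record how many have matched `abb` so far; any wrong symbol goes to the dead state q4. After all 3 match we enter the accepting sink q3.
5 states suffice.
        a   b  
>  q0   q1  q4 
   q1   q4  q2 
   q2   q4  q3 
 * q3   q3  q3 
   q4   q4  q4 
(> = start, * = accepting)

start=q0; accept=q3; q0-a->q1; q0-b->q4; q1-a->q4; q1-b->q2; q2-a->q4; q2-b->q3; q3-a->q3; q3-b->q3; q4-a->q4; q4-b->q4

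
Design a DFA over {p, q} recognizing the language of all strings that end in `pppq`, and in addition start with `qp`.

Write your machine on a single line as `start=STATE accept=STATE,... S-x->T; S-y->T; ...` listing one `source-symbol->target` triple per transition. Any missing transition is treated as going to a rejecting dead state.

Build one automaton per condition and run them in lockstep. One (5 states) tracks how much of the suffix `pppq` has currently been matched; the other (4 states) tracks whether the input so far still matches the prefix `qp`. Each combined state is a pair, one component from each; accept when both components accept. After merging equivalent states the machine shrinks.
An 8-state machine:
        p   q  
>  s0   s1  s2 
   s1   s1  s1 
   s2   s3  s1 
   s3   s4  s5 
   s4   s6  s5 
   s5   s3  s5 
   s6   s6  s7 
 * s7   s3  s5 
(> = start, * = accepting)

start=s0; accept=s7; s0-p->s1; s0-q->s2; s1-p->s1; s1-q->s1; s2-p->s3; s2-q->s1; s3-p->s4; s3-q->s5; s4-p->s6; s4-q->s5; s5-p->s3; s5-q->s5; s6-p->s6; s6-q->s7; s7-p->s3; s7-q->s5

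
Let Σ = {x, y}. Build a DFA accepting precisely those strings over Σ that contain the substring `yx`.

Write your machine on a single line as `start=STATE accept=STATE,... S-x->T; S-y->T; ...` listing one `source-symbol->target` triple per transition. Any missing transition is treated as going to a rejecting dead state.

States q0..q1 record the length of the longest prefix of `yx` that matches the current input suffix. Reaching q2 means `yx` has been seen, and we stay there forever. Accept from q2.
3 states suffice.
        x   y  
>  q0   q0  q1 
   q1   q2  q1 
 * q2   q2  q2 
(> = start, * = accepting)

start=q0; accept=q2; q0-x->q0; q0-y->q1; q1-x->q2; q1-y->q1; q2-x->q2; q2-y->q2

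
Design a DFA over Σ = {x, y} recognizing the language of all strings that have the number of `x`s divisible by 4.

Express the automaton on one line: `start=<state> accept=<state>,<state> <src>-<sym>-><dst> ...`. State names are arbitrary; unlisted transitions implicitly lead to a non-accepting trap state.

start=q0 accept=q0 q0-x->q1 q0-y->q0 q1-x->q2 q1-y->q1 q2-x->q3 q2-y->q2 q3-x->q0 q3-y->q3

The only thing that matters is how many `x`s have appeared, reduced mod 4. Use one state per residue: q0 for 0, …, q3 for 3. Reading `x` moves to the next residue; anything else stays put. q0 is accepting.
        x   y  
>* q0   q1  q0 
   q1   q2  q1 
   q2   q3  q2 
   q3   q0  q3 
(> = start, * = accepting)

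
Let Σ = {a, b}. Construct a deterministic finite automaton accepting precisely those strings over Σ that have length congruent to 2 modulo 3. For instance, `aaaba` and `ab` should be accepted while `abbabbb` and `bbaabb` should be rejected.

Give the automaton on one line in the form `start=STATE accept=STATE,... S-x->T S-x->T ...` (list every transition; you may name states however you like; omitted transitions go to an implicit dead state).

Only the length mod 3 matters, so use a 3-cycle: from any state, every input symbol moves to the next state, wrapping q2 back to q0. Mark q2 accepting.
3 states suffice.
        a   b  
>  q0   q1  q1 
   q1   q2  q2 
 * q2   q0  q0 
(> = start, * = accepting)

start=q0 accept=q2 q0-a->q1 q0-b->q1 q1-a->q2 q1-b->q2 q2-a->q0 q2-b->q0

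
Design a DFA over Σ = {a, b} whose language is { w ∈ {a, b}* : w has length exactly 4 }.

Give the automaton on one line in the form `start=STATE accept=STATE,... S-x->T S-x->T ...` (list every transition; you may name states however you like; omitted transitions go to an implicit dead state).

start=q0 accept=q4 q0-a->q1 q0-b->q1 q1-a->q2 q1-b->q2 q2-a->q3 q2-b->q3 q3-a->q4 q3-b->q4 q4-a->q5 q4-b->q5 q5-a->q5 q5-b->q5

We only need to distinguish lengths 0, 1, …, 4, and '>4'. Chain q0 → q1 → q2 → q3 → q4 → q5 on every symbol, with q5 looping. Accepting states: {q4}.
A 6-state machine:
        a   b  
>  q0   q1  q1 
   q1   q2  q2 
   q2   q3  q3 
   q3   q4  q4 
 * q4   q5  q5 
   q5   q5  q5 
(> = start, * = accepting)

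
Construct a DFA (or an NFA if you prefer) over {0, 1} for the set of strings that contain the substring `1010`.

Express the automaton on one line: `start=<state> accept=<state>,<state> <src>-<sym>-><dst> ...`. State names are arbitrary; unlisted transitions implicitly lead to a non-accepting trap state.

States q0..q3 record the length of the longest prefix of `1010` that matches the current input suffix. Reaching q4 means `1010` has been seen, and we stay there forever. Accept from q4.
With 5 states:
        0   1  
>  q0   q0  q1 
   q1   q2  q1 
   q2   q0  q3 
   q3   q4  q1 
 * q4   q4  q4 
(> = start, * = accepting)

start=q0 accept=q4 q0-0->q0 q0-1->q1 q1-0->q2 q1-1->q1 q2-0->q0 q2-1->q3 q3-0->q4 q3-1->q1 q4-0->q4 q4-1->q4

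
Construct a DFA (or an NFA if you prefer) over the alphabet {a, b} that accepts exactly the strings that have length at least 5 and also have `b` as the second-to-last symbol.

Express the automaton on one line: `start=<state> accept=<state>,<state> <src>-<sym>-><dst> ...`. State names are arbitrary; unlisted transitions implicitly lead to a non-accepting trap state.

start=s0 accept=s17,s18,s21,s22 s0-a->s1 s0-b->s2 s1-a->s3 s1-b->s4 s2-a->s5 s2-b->s6 s3-a->s7 s3-b->s8 s4-a->s9 s4-b->s10 s5-a->s7 s5-b->s8 s6-a->s9 s6-b->s10 s7-a->s11 s7-b->s12 s8-a->s13 s8-b->s14 s9-a->s11 s9-b->s12 s10-a->s13 s10-b->s14 s11-a->s15 s11-b->s16 s12-a->s17 s12-b->s18 s13-a->s15 s13-b->s16 s14-a->s17 s14-b->s18 s15-a->s19 s15-b->s20 s16-a->s21 s16-b->s22 s17-a->s19 s17-b->s20 s18-a->s21 s18-b->s22 s19-a->s19 s19-b->s20 s20-a->s21 s20-b->s22 s21-a->s19 s21-b->s20 s22-a->s21 s22-b->s22

Handle the two conditions separately and then intersect. The first has 7 states tracking the input length, saturating at 6; the second has 7 states tracking the last 2 symbols read. A product state is a pair (one from each), accepting exactly when both do.
23 states suffice.
          a    b  
>  s0     s1   s2 
   s1     s3   s4 
   s2     s5   s6 
   s3     s7   s8 
   s4     s9  s10 
   s5     s7   s8 
   s6     s9  s10 
   s7    s11  s12 
   s8    s13  s14 
   s9    s11  s12 
   s10   s13  s14 
   s11   s15  s16 
   s12   s17  s18 
   s13   s15  s16 
   s14   s17  s18 
   s15   s19  s20 
   s16   s21  s22 
 * s17   s19  s20 
 * s18   s21  s22 
   s19   s19  s20 
   s20   s21  s22 
 * s21   s19  s20 
 * s22   s21  s22 
(> = start, * = accepting)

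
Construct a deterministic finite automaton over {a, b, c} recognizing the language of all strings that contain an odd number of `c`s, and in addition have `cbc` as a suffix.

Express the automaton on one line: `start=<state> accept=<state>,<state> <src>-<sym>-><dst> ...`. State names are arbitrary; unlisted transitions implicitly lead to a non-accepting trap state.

start=S0 accept=S4 S0-a->S0 S0-b->S0 S0-c->S1 S1-a->S1 S1-b->S1 S1-c->S2 S2-a->S0 S2-b->S3 S2-c->S1 S3-a->S0 S3-b->S0 S3-c->S4 S4-a->S1 S4-b->S1 S4-c->S2

Handle the two conditions separately and then intersect. One (2 states) tracks the count of `c`s modulo 2; the other (4 states) tracks how much of the suffix `cbc` has currently been matched. Each combined state is a pair, one component from each; accept when both components accept. After merging equivalent states the machine shrinks.
With 5 states:
        a   b   c  
>  S0   S0  S0  S1 
   S1   S1  S1  S2 
   S2   S0  S3  S1 
   S3   S0  S0  S4 
 * S4   S1  S1  S2 
(> = start, * = accepting)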